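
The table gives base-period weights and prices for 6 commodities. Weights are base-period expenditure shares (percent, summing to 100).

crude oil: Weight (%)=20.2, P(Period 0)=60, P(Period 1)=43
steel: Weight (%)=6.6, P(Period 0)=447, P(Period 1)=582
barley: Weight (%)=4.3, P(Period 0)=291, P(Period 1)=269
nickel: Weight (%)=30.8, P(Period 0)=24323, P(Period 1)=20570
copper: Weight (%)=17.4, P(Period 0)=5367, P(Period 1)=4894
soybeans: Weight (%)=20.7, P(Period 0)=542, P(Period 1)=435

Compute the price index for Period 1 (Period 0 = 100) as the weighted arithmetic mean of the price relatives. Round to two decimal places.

crude oil: 20.2 × (43/60) = 20.2 × 0.716667 = 14.4767
steel: 6.6 × (582/447) = 6.6 × 1.302013 = 8.5933
barley: 4.3 × (269/291) = 4.3 × 0.924399 = 3.9749
nickel: 30.8 × (20570/24323) = 30.8 × 0.845702 = 26.0476
copper: 17.4 × (4894/5367) = 17.4 × 0.911869 = 15.8665
soybeans: 20.7 × (435/542) = 20.7 × 0.802583 = 16.6135
Index = Σ wᵢ·(p₁ᵢ/p₀ᵢ) = 14.4767 + 8.5933 + 3.9749 + 26.0476 + 15.8665 + 16.6135 = 85.5725

85.57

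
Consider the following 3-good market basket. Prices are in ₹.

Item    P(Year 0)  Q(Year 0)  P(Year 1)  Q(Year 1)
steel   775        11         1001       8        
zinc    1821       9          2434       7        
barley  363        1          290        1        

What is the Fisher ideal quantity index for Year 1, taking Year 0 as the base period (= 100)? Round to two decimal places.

76.35

Laspeyres component (base-period weights):
ΣP(Year 0)Q(Year 1) = 775×8 + 1821×7 + 363×1 = 6200 + 12747 + 363 = 19310
ΣP(Year 0)Q(Year 0) = 775×11 + 1821×9 + 363×1 = 8525 + 16389 + 363 = 25277
L = 19310 / 25277 × 100 = 76.3936
Paasche component (current-period weights):
ΣP(Year 1)Q(Year 1) = 1001×8 + 2434×7 + 290×1 = 8008 + 17038 + 290 = 25336
ΣP(Year 1)Q(Year 0) = 1001×11 + 2434×9 + 290×1 = 11011 + 21906 + 290 = 33207
P = 25336 / 33207 × 100 = 76.2972
Fisher = √(L × P) = √(76.3936 × 76.2972) = 76.3453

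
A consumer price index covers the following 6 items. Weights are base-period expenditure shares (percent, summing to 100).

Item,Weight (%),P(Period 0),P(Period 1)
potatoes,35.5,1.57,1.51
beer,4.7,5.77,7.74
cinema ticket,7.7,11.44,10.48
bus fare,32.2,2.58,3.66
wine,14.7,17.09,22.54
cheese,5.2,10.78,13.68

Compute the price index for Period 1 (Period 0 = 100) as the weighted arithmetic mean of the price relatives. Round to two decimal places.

potatoes: 35.5 × (1.51/1.57) = 35.5 × 0.961783 = 34.1433
beer: 4.7 × (7.74/5.77) = 4.7 × 1.341421 = 6.3047
cinema ticket: 7.7 × (10.48/11.44) = 7.7 × 0.916084 = 7.0538
bus fare: 32.2 × (3.66/2.58) = 32.2 × 1.418605 = 45.6791
wine: 14.7 × (22.54/17.09) = 14.7 × 1.318900 = 19.3878
cheese: 5.2 × (13.68/10.78) = 5.2 × 1.269017 = 6.5989
Index = Σ wᵢ·(p₁ᵢ/p₀ᵢ) = 34.1433 + 6.3047 + 7.0538 + 45.6791 + 19.3878 + 6.5989 = 119.1676

119.17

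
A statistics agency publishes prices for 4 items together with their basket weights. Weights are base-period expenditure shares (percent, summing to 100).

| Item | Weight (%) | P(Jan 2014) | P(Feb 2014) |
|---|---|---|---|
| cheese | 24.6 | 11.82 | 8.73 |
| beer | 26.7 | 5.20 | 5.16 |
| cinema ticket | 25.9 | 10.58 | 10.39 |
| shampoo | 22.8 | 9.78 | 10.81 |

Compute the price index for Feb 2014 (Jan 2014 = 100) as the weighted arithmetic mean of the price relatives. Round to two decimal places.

cheese: 24.6 × (8.73/11.82) = 24.6 × 0.738579 = 18.1690
beer: 26.7 × (5.16/5.20) = 26.7 × 0.992308 = 26.4946
cinema ticket: 25.9 × (10.39/10.58) = 25.9 × 0.982042 = 25.4349
shampoo: 22.8 × (10.81/9.78) = 22.8 × 1.105317 = 25.2012
Index = Σ wᵢ·(p₁ᵢ/p₀ᵢ) = 18.1690 + 26.4946 + 25.4349 + 25.2012 = 95.2998

95.30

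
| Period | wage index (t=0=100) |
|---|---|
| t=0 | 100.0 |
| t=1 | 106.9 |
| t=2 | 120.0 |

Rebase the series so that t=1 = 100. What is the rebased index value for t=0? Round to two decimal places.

Rebased(t=0) = 100.0 / 106.9 × 100 = 93.5454

93.55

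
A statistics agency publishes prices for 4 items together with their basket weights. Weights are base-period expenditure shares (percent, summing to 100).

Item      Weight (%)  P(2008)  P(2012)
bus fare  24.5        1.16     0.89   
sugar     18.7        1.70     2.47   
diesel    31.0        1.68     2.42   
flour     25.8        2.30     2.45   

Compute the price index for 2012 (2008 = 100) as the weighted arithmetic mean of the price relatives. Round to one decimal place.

bus fare: 24.5 × (0.89/1.16) = 24.5 × 0.767241 = 18.7974
sugar: 18.7 × (2.47/1.70) = 18.7 × 1.452941 = 27.1700
diesel: 31.0 × (2.42/1.68) = 31.0 × 1.440476 = 44.6548
flour: 25.8 × (2.45/2.30) = 25.8 × 1.065217 = 27.4826
Index = Σ wᵢ·(p₁ᵢ/p₀ᵢ) = 18.7974 + 27.1700 + 44.6548 + 27.4826 = 118.1048

118.1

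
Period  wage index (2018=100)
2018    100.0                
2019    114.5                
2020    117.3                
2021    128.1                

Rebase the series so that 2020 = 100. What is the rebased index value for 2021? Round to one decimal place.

109.2

Rebased(2021) = 128.1 / 117.3 × 100 = 109.2072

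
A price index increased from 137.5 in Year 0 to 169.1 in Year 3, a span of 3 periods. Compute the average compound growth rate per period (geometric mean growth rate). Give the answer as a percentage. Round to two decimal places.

Growth factor = (169.1/137.5)^(1/3) = (1.229818)^(1/3) = 1.071388
Growth rate = 1.071388 − 1 = 0.071388 = 7.1388%

7.14%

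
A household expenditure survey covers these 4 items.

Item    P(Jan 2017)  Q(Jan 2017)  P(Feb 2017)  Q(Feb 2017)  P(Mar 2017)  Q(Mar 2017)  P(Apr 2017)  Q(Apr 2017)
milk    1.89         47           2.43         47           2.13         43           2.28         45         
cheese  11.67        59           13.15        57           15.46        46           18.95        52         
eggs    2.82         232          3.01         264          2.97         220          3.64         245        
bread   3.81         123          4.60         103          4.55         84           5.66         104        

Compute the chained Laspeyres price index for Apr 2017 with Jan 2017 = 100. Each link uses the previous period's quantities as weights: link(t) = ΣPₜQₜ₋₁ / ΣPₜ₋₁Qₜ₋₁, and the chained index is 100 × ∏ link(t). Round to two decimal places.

145.12

Link Jan 2017→Feb 2017:
ΣP(Feb 2017)Q(Jan 2017) = 2.43×47 + 13.15×59 + 3.01×232 + 4.60×123 = 114.21 + 775.85 + 698.32 + 565.8 = 2154.18
ΣP(Jan 2017)Q(Jan 2017) = 1.89×47 + 11.67×59 + 2.82×232 + 3.81×123 = 88.83 + 688.53 + 654.24 + 468.63 = 1900.23
link = 2154.18/1900.23 = 1.133642
Link Feb 2017→Mar 2017:
ΣP(Mar 2017)Q(Feb 2017) = 2.13×47 + 15.46×57 + 2.97×264 + 4.55×103 = 100.11 + 881.22 + 784.08 + 468.65 = 2234.06
ΣP(Feb 2017)Q(Feb 2017) = 2.43×47 + 13.15×57 + 3.01×264 + 4.60×103 = 114.21 + 749.55 + 794.64 + 473.8 = 2132.2
link = 2234.06/2132.2 = 1.047772
Link Mar 2017→Apr 2017:
ΣP(Apr 2017)Q(Mar 2017) = 2.28×43 + 18.95×46 + 3.64×220 + 5.66×84 = 98.04 + 871.7 + 800.8 + 475.44 = 2245.98
ΣP(Mar 2017)Q(Mar 2017) = 2.13×43 + 15.46×46 + 2.97×220 + 4.55×84 = 91.59 + 711.16 + 653.4 + 382.2 = 1838.35
link = 2245.98/1838.35 = 1.221737
Chained index = 100 × 1.133642 × 1.047772 × 1.221737 = 145.1177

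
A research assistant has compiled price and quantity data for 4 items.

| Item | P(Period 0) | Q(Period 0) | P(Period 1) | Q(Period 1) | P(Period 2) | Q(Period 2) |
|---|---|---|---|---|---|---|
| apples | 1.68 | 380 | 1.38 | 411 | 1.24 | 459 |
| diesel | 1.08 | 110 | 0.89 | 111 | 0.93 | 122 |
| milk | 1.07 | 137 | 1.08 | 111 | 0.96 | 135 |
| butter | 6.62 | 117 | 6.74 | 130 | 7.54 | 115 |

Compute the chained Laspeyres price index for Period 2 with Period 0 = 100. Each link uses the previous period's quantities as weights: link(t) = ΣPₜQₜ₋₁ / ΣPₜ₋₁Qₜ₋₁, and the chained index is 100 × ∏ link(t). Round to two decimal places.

94.98

Link Period 0→Period 1:
ΣP(Period 1)Q(Period 0) = 1.38×380 + 0.89×110 + 1.08×137 + 6.74×117 = 524.4 + 97.9 + 147.96 + 788.58 = 1558.84
ΣP(Period 0)Q(Period 0) = 1.68×380 + 1.08×110 + 1.07×137 + 6.62×117 = 638.4 + 118.8 + 146.59 + 774.54 = 1678.33
link = 1558.84/1678.33 = 0.928804
Link Period 1→Period 2:
ΣP(Period 2)Q(Period 1) = 1.24×411 + 0.93×111 + 0.96×111 + 7.54×130 = 509.64 + 103.23 + 106.56 + 980.2 = 1699.63
ΣP(Period 1)Q(Period 1) = 1.38×411 + 0.89×111 + 1.08×111 + 6.74×130 = 567.18 + 98.79 + 119.88 + 876.2 = 1662.05
link = 1699.63/1662.05 = 1.022611
Chained index = 100 × 0.928804 × 1.022611 = 94.9805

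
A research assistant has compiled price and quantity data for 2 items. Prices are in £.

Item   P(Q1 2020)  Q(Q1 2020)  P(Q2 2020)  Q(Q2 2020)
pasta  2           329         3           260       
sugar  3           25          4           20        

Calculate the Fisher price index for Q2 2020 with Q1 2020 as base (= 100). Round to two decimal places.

Laspeyres component (base-period weights):
ΣP(Q2 2020)Q(Q1 2020) = 3×329 + 4×25 = 987 + 100 = 1087
ΣP(Q1 2020)Q(Q1 2020) = 2×329 + 3×25 = 658 + 75 = 733
L = 1087 / 733 × 100 = 148.2947
Paasche component (current-period weights):
ΣP(Q2 2020)Q(Q2 2020) = 3×260 + 4×20 = 780 + 80 = 860
ΣP(Q1 2020)Q(Q2 2020) = 2×260 + 3×20 = 520 + 60 = 580
P = 860 / 580 × 100 = 148.2759
Fisher = √(L × P) = √(148.2947 × 148.2759) = 148.2853

148.29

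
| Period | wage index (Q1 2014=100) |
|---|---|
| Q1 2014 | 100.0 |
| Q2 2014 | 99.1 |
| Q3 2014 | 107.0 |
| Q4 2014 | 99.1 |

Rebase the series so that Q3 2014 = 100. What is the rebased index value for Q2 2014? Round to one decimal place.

Rebased(Q2 2014) = 99.1 / 107.0 × 100 = 92.6168

92.6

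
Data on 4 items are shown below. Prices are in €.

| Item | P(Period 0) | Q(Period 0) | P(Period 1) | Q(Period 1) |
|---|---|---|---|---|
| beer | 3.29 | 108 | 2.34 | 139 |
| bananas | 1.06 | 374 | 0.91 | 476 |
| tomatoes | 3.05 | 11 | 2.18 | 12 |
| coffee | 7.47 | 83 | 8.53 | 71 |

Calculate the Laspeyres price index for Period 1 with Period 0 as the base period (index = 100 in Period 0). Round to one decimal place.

Laspeyres price index uses base-period quantities as weights.
ΣP(Period 1)·Q(Period 0) = 2.34×108 + 0.91×374 + 2.18×11 + 8.53×83 = 252.72 + 340.34 + 23.98 + 707.99 = 1325.03
ΣP(Period 0)·Q(Period 0) = 3.29×108 + 1.06×374 + 3.05×11 + 7.47×83 = 355.32 + 396.44 + 33.55 + 620.01 = 1405.32
Index = 1325.03 / 1405.32 × 100 = 94.2867

94.3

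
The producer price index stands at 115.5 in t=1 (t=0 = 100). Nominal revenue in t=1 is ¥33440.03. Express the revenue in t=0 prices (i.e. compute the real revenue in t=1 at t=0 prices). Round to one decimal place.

28952.4

Real = Nominal ÷ (Index/100) = 33440.03 ÷ (115.5/100)
     = 33440.03 ÷ 1.155 = 28952.4069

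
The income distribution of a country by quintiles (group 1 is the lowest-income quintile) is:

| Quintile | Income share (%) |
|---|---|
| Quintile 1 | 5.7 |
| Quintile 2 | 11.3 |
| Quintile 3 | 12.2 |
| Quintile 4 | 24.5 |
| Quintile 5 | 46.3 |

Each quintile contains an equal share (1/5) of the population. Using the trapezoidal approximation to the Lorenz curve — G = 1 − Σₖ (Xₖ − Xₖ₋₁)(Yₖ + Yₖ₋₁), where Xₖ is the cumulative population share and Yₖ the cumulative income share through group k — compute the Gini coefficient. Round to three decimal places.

Cumulative income shares Yₖ: 0.0570, 0.1700, 0.2920, 0.5370, 1.0000
Σ (Xₖ−Xₖ₋₁)(Yₖ+Yₖ₋₁) = (1/5)(0.0570+0.0000) + (1/5)(0.1700+0.0570) + (1/5)(0.2920+0.1700) + (1/5)(0.5370+0.2920) + (1/5)(1.0000+0.5370)
  = 0.0114 + 0.0454 + 0.0924 + 0.1658 + 0.3074 = 0.6224
G = 1 − 0.6224 = 0.3776

0.378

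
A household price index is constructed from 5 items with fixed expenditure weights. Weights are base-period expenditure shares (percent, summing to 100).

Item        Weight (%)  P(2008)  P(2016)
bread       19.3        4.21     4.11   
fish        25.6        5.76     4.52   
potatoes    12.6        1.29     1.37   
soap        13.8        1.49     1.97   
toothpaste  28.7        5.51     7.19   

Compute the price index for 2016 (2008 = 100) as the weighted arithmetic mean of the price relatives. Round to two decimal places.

108.01

bread: 19.3 × (4.11/4.21) = 19.3 × 0.976247 = 18.8416
fish: 25.6 × (4.52/5.76) = 25.6 × 0.784722 = 20.0889
potatoes: 12.6 × (1.37/1.29) = 12.6 × 1.062016 = 13.3814
soap: 13.8 × (1.97/1.49) = 13.8 × 1.322148 = 18.2456
toothpaste: 28.7 × (7.19/5.51) = 28.7 × 1.304900 = 37.4506
Index = Σ wᵢ·(p₁ᵢ/p₀ᵢ) = 18.8416 + 20.0889 + 13.3814 + 18.2456 + 37.4506 = 108.0081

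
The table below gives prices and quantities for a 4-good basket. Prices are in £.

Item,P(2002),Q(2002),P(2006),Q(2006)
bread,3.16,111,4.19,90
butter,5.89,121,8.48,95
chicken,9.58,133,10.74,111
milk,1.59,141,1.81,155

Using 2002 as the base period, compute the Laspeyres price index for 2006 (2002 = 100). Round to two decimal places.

123.93

Laspeyres price index uses base-period quantities as weights.
ΣP(2006)·Q(2002) = 4.19×111 + 8.48×121 + 10.74×133 + 1.81×141 = 465.09 + 1026.08 + 1428.42 + 255.21 = 3174.8
ΣP(2002)·Q(2002) = 3.16×111 + 5.89×121 + 9.58×133 + 1.59×141 = 350.76 + 712.69 + 1274.14 + 224.19 = 2561.78
Index = 3174.8 / 2561.78 × 100 = 123.9295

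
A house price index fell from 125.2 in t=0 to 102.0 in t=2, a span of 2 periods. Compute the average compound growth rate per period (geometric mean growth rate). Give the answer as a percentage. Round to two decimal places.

Growth factor = (102.0/125.2)^(1/2) = (0.814696)^(1/2) = 0.902605
Growth rate = 0.902605 − 1 = -0.097395 = -9.7395%

-9.74%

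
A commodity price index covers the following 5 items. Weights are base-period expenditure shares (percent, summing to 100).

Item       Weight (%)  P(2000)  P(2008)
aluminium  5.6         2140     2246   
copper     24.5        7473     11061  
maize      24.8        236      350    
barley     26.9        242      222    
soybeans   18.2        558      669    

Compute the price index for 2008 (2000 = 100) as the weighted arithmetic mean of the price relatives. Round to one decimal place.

aluminium: 5.6 × (2246/2140) = 5.6 × 1.049533 = 5.8774
copper: 24.5 × (11061/7473) = 24.5 × 1.480128 = 36.2631
maize: 24.8 × (350/236) = 24.8 × 1.483051 = 36.7797
barley: 26.9 × (222/242) = 26.9 × 0.917355 = 24.6769
soybeans: 18.2 × (669/558) = 18.2 × 1.198925 = 21.8204
Index = Σ wᵢ·(p₁ᵢ/p₀ᵢ) = 5.8774 + 36.2631 + 36.7797 + 24.6769 + 21.8204 = 125.4175

125.4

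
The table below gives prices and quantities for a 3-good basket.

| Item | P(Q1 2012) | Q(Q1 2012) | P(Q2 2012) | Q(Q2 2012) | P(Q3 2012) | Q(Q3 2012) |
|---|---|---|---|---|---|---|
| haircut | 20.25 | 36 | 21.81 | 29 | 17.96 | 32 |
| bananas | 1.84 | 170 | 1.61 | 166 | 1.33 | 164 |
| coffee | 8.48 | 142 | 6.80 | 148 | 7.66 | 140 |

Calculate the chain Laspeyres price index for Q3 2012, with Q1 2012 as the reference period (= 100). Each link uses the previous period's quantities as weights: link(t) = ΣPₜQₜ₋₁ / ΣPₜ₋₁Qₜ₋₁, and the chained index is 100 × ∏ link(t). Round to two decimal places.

Link Q1 2012→Q2 2012:
ΣP(Q2 2012)Q(Q1 2012) = 21.81×36 + 1.61×170 + 6.80×142 = 785.16 + 273.7 + 965.6 = 2024.46
ΣP(Q1 2012)Q(Q1 2012) = 20.25×36 + 1.84×170 + 8.48×142 = 729 + 312.8 + 1204.16 = 2245.96
link = 2024.46/2245.96 = 0.901378
Link Q2 2012→Q3 2012:
ΣP(Q3 2012)Q(Q2 2012) = 17.96×29 + 1.33×166 + 7.66×148 = 520.84 + 220.78 + 1133.68 = 1875.3
ΣP(Q2 2012)Q(Q2 2012) = 21.81×29 + 1.61×166 + 6.80×148 = 632.49 + 267.26 + 1006.4 = 1906.15
link = 1875.3/1906.15 = 0.983816
Chained index = 100 × 0.901378 × 0.983816 = 88.6790

88.68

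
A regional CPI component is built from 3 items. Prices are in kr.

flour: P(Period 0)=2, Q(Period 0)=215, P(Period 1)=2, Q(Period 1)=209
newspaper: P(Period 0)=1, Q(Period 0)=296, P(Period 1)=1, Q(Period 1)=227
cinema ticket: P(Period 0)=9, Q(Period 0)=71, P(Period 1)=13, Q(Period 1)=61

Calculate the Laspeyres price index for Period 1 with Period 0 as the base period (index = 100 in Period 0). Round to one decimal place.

Laspeyres price index uses base-period quantities as weights.
ΣP(Period 1)·Q(Period 0) = 2×215 + 1×296 + 13×71 = 430 + 296 + 923 = 1649
ΣP(Period 0)·Q(Period 0) = 2×215 + 1×296 + 9×71 = 430 + 296 + 639 = 1365
Index = 1649 / 1365 × 100 = 120.8059

120.8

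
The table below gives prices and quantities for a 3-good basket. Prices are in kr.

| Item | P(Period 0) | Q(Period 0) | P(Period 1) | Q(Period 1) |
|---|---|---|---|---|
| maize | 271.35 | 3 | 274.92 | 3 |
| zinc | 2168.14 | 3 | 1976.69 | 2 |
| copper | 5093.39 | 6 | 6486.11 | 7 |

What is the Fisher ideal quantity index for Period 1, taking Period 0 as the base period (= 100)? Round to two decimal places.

Laspeyres component (base-period weights):
ΣP(Period 0)Q(Period 1) = 271.35×3 + 2168.14×2 + 5093.39×7 = 814.05 + 4336.28 + 35653.73 = 40804.06
ΣP(Period 0)Q(Period 0) = 271.35×3 + 2168.14×3 + 5093.39×6 = 814.05 + 6504.42 + 30560.34 = 37878.81
L = 40804.06 / 37878.81 × 100 = 107.7227
Paasche component (current-period weights):
ΣP(Period 1)Q(Period 1) = 274.92×3 + 1976.69×2 + 6486.11×7 = 824.76 + 3953.38 + 45402.77 = 50180.91
ΣP(Period 1)Q(Period 0) = 274.92×3 + 1976.69×3 + 6486.11×6 = 824.76 + 5930.07 + 38916.66 = 45671.49
P = 50180.91 / 45671.49 × 100 = 109.8736
Fisher = √(L × P) = √(107.7227 × 109.8736) = 108.7928

108.79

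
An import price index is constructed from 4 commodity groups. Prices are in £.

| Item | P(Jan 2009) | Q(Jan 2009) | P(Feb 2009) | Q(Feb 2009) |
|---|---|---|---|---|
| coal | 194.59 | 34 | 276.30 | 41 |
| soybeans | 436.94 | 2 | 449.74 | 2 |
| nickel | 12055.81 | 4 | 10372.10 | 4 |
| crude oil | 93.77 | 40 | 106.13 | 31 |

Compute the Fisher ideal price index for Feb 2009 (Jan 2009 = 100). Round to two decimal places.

94.63

Laspeyres component (base-period weights):
ΣP(Feb 2009)Q(Jan 2009) = 276.30×34 + 449.74×2 + 10372.10×4 + 106.13×40 = 9394.2 + 899.48 + 41488.4 + 4245.2 = 56027.28
ΣP(Jan 2009)Q(Jan 2009) = 194.59×34 + 436.94×2 + 12055.81×4 + 93.77×40 = 6616.06 + 873.88 + 48223.24 + 3750.8 = 59463.98
L = 56027.28 / 59463.98 × 100 = 94.2205
Paasche component (current-period weights):
ΣP(Feb 2009)Q(Feb 2009) = 276.30×41 + 449.74×2 + 10372.10×4 + 106.13×31 = 11328.3 + 899.48 + 41488.4 + 3290.03 = 57006.21
ΣP(Jan 2009)Q(Feb 2009) = 194.59×41 + 436.94×2 + 12055.81×4 + 93.77×31 = 7978.19 + 873.88 + 48223.24 + 2906.87 = 59982.18
P = 57006.21 / 59982.18 × 100 = 95.0386
Fisher = √(L × P) = √(94.2205 × 95.0386) = 94.6287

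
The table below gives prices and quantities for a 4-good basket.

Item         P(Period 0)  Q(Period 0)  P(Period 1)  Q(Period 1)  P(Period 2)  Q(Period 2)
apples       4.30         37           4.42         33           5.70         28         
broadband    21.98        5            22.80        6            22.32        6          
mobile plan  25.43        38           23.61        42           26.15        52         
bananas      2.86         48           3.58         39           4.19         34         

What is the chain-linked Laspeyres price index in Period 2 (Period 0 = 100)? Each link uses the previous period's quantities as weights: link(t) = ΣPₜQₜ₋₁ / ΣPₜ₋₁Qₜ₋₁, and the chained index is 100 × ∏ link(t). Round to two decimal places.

109.88

Link Period 0→Period 1:
ΣP(Period 1)Q(Period 0) = 4.42×37 + 22.80×5 + 23.61×38 + 3.58×48 = 163.54 + 114 + 897.18 + 171.84 = 1346.56
ΣP(Period 0)Q(Period 0) = 4.30×37 + 21.98×5 + 25.43×38 + 2.86×48 = 159.1 + 109.9 + 966.34 + 137.28 = 1372.62
link = 1346.56/1372.62 = 0.981014
Link Period 1→Period 2:
ΣP(Period 2)Q(Period 1) = 5.70×33 + 22.32×6 + 26.15×42 + 4.19×39 = 188.1 + 133.92 + 1098.3 + 163.41 = 1583.73
ΣP(Period 1)Q(Period 1) = 4.42×33 + 22.80×6 + 23.61×42 + 3.58×39 = 145.86 + 136.8 + 991.62 + 139.62 = 1413.9
link = 1583.73/1413.9 = 1.120115
Chained index = 100 × 0.981014 × 1.120115 = 109.8849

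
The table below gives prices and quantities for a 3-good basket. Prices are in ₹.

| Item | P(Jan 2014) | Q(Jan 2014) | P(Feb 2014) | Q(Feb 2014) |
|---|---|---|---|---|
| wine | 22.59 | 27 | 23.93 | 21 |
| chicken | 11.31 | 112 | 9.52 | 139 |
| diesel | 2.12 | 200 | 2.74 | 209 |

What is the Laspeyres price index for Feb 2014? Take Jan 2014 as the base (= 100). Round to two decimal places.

98.25

Laspeyres price index uses base-period quantities as weights.
ΣP(Feb 2014)·Q(Jan 2014) = 23.93×27 + 9.52×112 + 2.74×200 = 646.11 + 1066.24 + 548 = 2260.35
ΣP(Jan 2014)·Q(Jan 2014) = 22.59×27 + 11.31×112 + 2.12×200 = 609.93 + 1266.72 + 424 = 2300.65
Index = 2260.35 / 2300.65 × 100 = 98.2483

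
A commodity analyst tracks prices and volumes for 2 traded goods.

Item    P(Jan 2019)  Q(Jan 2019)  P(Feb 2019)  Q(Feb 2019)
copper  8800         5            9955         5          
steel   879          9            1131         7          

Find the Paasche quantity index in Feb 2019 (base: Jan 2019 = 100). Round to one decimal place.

Paasche quantity index uses current-period prices as weights.
ΣP(Feb 2019)·Q(Feb 2019) = 9955×5 + 1131×7 = 49775 + 7917 = 57692
ΣP(Feb 2019)·Q(Jan 2019) = 9955×5 + 1131×9 = 49775 + 10179 = 59954
Index = 57692 / 59954 × 100 = 96.2271

96.2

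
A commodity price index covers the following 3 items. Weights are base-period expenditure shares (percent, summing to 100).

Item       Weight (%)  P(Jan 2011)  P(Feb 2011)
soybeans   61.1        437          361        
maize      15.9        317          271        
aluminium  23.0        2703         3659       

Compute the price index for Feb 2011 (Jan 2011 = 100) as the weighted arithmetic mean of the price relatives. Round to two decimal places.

95.20

soybeans: 61.1 × (361/437) = 61.1 × 0.826087 = 50.4739
maize: 15.9 × (271/317) = 15.9 × 0.854890 = 13.5927
aluminium: 23.0 × (3659/2703) = 23.0 × 1.353681 = 31.1347
Index = Σ wᵢ·(p₁ᵢ/p₀ᵢ) = 50.4739 + 13.5927 + 31.1347 = 95.2013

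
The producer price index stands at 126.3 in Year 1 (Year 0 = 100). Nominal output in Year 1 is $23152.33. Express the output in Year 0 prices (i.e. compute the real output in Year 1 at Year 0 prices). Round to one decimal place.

18331.2

Real = Nominal ÷ (Index/100) = 23152.33 ÷ (126.3/100)
     = 23152.33 ÷ 1.263 = 18331.2193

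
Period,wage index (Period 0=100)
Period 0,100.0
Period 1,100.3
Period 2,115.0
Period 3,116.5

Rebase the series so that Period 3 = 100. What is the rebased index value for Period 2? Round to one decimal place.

Rebased(Period 2) = 115.0 / 116.5 × 100 = 98.7124

98.7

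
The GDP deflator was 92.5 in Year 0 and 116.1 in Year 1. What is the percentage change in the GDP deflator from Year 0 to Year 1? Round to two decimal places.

Change = (116.1 − 92.5) / 92.5 × 100
       = 23.6 / 92.5 × 100 = 25.5135%

25.51%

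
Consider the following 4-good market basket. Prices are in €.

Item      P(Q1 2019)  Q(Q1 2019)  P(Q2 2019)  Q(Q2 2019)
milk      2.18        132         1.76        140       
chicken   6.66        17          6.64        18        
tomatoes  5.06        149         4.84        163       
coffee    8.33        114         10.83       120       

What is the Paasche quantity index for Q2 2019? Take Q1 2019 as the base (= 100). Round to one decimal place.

106.7

Paasche quantity index uses current-period prices as weights.
ΣP(Q2 2019)·Q(Q2 2019) = 1.76×140 + 6.64×18 + 4.84×163 + 10.83×120 = 246.4 + 119.52 + 788.92 + 1299.6 = 2454.44
ΣP(Q2 2019)·Q(Q1 2019) = 1.76×132 + 6.64×17 + 4.84×149 + 10.83×114 = 232.32 + 112.88 + 721.16 + 1234.62 = 2300.98
Index = 2454.44 / 2300.98 × 100 = 106.6693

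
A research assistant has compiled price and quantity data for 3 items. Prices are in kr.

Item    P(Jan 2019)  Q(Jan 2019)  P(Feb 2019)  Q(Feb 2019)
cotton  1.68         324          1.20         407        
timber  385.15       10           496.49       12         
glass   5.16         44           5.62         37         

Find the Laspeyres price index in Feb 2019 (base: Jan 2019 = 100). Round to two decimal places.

121.16

Laspeyres price index uses base-period quantities as weights.
ΣP(Feb 2019)·Q(Jan 2019) = 1.20×324 + 496.49×10 + 5.62×44 = 388.8 + 4964.9 + 247.28 = 5600.98
ΣP(Jan 2019)·Q(Jan 2019) = 1.68×324 + 385.15×10 + 5.16×44 = 544.32 + 3851.5 + 227.04 = 4622.86
Index = 5600.98 / 4622.86 × 100 = 121.1583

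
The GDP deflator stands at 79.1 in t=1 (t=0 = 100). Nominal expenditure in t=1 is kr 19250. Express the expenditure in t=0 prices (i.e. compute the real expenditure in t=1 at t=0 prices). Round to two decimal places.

Real = Nominal ÷ (Index/100) = 19250 ÷ (79.1/100)
     = 19250 ÷ 0.791 = 24336.2832

24336.28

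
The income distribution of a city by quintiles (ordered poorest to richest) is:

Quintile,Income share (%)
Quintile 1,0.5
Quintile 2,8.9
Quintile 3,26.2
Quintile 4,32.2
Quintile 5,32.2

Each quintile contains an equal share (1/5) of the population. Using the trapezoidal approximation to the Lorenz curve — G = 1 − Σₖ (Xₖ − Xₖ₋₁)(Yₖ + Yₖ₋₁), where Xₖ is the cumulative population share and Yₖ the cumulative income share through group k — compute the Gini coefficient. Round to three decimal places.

Cumulative income shares Yₖ: 0.0050, 0.0940, 0.3560, 0.6780, 1.0000
Σ (Xₖ−Xₖ₋₁)(Yₖ+Yₖ₋₁) = (1/5)(0.0050+0.0000) + (1/5)(0.0940+0.0050) + (1/5)(0.3560+0.0940) + (1/5)(0.6780+0.3560) + (1/5)(1.0000+0.6780)
  = 0.0010 + 0.0198 + 0.0900 + 0.2068 + 0.3356 = 0.6532
G = 1 − 0.6532 = 0.3468

0.347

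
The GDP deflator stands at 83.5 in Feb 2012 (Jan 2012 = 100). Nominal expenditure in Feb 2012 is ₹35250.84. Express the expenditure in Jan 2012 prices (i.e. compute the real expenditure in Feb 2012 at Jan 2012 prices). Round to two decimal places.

42216.57

Real = Nominal ÷ (Index/100) = 35250.84 ÷ (83.5/100)
     = 35250.84 ÷ 0.835 = 42216.5749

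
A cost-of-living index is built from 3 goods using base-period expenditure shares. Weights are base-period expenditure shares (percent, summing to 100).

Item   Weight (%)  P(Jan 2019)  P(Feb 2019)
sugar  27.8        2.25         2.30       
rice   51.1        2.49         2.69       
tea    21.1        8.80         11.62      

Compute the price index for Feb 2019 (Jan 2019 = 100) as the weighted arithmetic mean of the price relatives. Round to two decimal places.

sugar: 27.8 × (2.30/2.25) = 27.8 × 1.022222 = 28.4178
rice: 51.1 × (2.69/2.49) = 51.1 × 1.080321 = 55.2044
tea: 21.1 × (11.62/8.80) = 21.1 × 1.320455 = 27.8616
Index = Σ wᵢ·(p₁ᵢ/p₀ᵢ) = 28.4178 + 55.2044 + 27.8616 = 111.4838

111.48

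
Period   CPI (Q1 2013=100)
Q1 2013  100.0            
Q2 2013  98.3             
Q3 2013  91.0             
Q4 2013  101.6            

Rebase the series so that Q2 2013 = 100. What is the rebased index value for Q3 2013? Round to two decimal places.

Rebased(Q3 2013) = 91.0 / 98.3 × 100 = 92.5738

92.57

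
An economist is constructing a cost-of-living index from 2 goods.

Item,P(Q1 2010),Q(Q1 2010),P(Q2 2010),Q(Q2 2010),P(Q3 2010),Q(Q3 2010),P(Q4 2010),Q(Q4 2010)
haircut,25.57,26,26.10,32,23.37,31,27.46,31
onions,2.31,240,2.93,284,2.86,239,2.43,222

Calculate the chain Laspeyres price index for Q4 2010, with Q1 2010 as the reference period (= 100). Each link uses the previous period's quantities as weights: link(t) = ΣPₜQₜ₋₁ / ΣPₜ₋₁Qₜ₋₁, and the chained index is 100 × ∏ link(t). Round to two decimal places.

Link Q1 2010→Q2 2010:
ΣP(Q2 2010)Q(Q1 2010) = 26.10×26 + 2.93×240 = 678.6 + 703.2 = 1381.8
ΣP(Q1 2010)Q(Q1 2010) = 25.57×26 + 2.31×240 = 664.82 + 554.4 = 1219.22
link = 1381.8/1219.22 = 1.133348
Link Q2 2010→Q3 2010:
ΣP(Q3 2010)Q(Q2 2010) = 23.37×32 + 2.86×284 = 747.84 + 812.24 = 1560.08
ΣP(Q2 2010)Q(Q2 2010) = 26.10×32 + 2.93×284 = 835.2 + 832.12 = 1667.32
link = 1560.08/1667.32 = 0.935681
Link Q3 2010→Q4 2010:
ΣP(Q4 2010)Q(Q3 2010) = 27.46×31 + 2.43×239 = 851.26 + 580.77 = 1432.03
ΣP(Q3 2010)Q(Q3 2010) = 23.37×31 + 2.86×239 = 724.47 + 683.54 = 1408.01
link = 1432.03/1408.01 = 1.017060
Chained index = 100 × 1.133348 × 0.935681 × 1.017060 = 107.8543

107.85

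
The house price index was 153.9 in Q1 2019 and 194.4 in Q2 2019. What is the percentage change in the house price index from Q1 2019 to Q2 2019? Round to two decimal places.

Change = (194.4 − 153.9) / 153.9 × 100
       = 40.5 / 153.9 × 100 = 26.3158%

26.32%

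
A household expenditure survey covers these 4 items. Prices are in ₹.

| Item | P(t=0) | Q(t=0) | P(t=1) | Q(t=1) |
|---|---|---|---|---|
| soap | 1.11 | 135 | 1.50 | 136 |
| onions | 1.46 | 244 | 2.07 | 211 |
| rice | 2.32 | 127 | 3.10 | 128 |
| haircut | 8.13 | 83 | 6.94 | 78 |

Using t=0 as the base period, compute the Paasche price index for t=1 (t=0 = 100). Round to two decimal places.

Paasche price index uses current-period quantities as weights.
ΣP(t=1)·Q(t=1) = 1.50×136 + 2.07×211 + 3.10×128 + 6.94×78 = 204 + 436.77 + 396.8 + 541.32 = 1578.89
ΣP(t=0)·Q(t=1) = 1.11×136 + 1.46×211 + 2.32×128 + 8.13×78 = 150.96 + 308.06 + 296.96 + 634.14 = 1390.12
Index = 1578.89 / 1390.12 × 100 = 113.5794

113.58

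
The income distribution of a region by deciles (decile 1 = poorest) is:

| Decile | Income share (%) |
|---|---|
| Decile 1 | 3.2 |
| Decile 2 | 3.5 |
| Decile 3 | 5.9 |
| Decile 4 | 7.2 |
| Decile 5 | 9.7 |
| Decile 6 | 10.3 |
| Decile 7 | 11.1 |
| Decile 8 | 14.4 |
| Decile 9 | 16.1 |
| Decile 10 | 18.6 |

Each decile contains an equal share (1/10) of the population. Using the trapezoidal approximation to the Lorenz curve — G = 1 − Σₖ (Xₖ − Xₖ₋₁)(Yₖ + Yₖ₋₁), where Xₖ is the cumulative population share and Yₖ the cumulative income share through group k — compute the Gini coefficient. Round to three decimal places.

Cumulative income shares Yₖ: 0.0320, 0.0670, 0.1260, 0.1980, 0.2950, 0.3980, 0.5090, 0.6530, 0.8140, 1.0000
Σ (Xₖ−Xₖ₋₁)(Yₖ+Yₖ₋₁) = (1/10)(0.0320+0.0000) + (1/10)(0.0670+0.0320) + (1/10)(0.1260+0.0670) + (1/10)(0.1980+0.1260) + (1/10)(0.2950+0.1980) + (1/10)(0.3980+0.2950) + (1/10)(0.5090+0.3980) + (1/10)(0.6530+0.5090) + (1/10)(0.8140+0.6530) + (1/10)(1.0000+0.8140)
  = 0.0032 + 0.0099 + 0.0193 + 0.0324 + 0.0493 + 0.0693 + 0.0907 + 0.1162 + 0.1467 + 0.1814 = 0.7184
G = 1 − 0.7184 = 0.2816

0.282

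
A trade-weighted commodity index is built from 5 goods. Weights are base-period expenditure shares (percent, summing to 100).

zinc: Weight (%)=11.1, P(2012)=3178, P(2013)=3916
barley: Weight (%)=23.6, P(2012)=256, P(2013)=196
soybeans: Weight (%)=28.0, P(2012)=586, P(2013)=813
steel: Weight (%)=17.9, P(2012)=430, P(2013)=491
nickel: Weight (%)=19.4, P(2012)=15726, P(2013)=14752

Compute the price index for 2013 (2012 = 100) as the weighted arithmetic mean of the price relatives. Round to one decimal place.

zinc: 11.1 × (3916/3178) = 11.1 × 1.232222 = 13.6777
barley: 23.6 × (196/256) = 23.6 × 0.765625 = 18.0688
soybeans: 28.0 × (813/586) = 28.0 × 1.387372 = 38.8464
steel: 17.9 × (491/430) = 17.9 × 1.141860 = 20.4393
nickel: 19.4 × (14752/15726) = 19.4 × 0.938064 = 18.1984
Index = Σ wᵢ·(p₁ᵢ/p₀ᵢ) = 13.6777 + 18.0688 + 38.8464 + 20.4393 + 18.1984 = 109.2306

109.2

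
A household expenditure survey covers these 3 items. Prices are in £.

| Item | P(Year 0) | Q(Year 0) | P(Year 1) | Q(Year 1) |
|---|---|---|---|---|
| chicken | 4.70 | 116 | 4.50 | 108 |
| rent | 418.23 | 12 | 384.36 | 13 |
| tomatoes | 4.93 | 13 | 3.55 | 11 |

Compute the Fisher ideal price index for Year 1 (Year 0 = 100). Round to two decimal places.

92.05

Laspeyres component (base-period weights):
ΣP(Year 1)Q(Year 0) = 4.50×116 + 384.36×12 + 3.55×13 = 522 + 4612.32 + 46.15 = 5180.47
ΣP(Year 0)Q(Year 0) = 4.70×116 + 418.23×12 + 4.93×13 = 545.2 + 5018.76 + 64.09 = 5628.05
L = 5180.47 / 5628.05 × 100 = 92.0473
Paasche component (current-period weights):
ΣP(Year 1)Q(Year 1) = 4.50×108 + 384.36×13 + 3.55×11 = 486 + 4996.68 + 39.05 = 5521.73
ΣP(Year 0)Q(Year 1) = 4.70×108 + 418.23×13 + 4.93×11 = 507.6 + 5436.99 + 54.23 = 5998.82
P = 5521.73 / 5998.82 × 100 = 92.0469
Fisher = √(L × P) = √(92.0473 × 92.0469) = 92.0471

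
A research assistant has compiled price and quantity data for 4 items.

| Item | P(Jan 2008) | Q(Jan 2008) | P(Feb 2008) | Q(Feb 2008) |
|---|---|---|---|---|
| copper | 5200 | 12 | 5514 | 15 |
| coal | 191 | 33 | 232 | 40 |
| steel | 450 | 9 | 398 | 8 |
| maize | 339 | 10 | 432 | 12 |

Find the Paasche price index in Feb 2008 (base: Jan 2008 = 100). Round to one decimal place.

Paasche price index uses current-period quantities as weights.
ΣP(Feb 2008)·Q(Feb 2008) = 5514×15 + 232×40 + 398×8 + 432×12 = 82710 + 9280 + 3184 + 5184 = 100358
ΣP(Jan 2008)·Q(Feb 2008) = 5200×15 + 191×40 + 450×8 + 339×12 = 78000 + 7640 + 3600 + 4068 = 93308
Index = 100358 / 93308 × 100 = 107.5556

107.6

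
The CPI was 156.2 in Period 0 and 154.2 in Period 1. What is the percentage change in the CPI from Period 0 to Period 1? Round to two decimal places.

-1.28%

Change = (154.2 − 156.2) / 156.2 × 100
       = -2.0 / 156.2 × 100 = -1.2804%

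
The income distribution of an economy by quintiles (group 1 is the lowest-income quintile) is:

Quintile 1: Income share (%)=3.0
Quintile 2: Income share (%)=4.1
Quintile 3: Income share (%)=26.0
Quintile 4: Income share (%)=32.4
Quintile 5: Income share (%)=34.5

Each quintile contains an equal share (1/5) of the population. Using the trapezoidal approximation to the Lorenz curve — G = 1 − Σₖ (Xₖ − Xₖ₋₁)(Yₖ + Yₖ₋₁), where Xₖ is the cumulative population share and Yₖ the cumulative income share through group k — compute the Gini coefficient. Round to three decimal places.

0.365

Cumulative income shares Yₖ: 0.0300, 0.0710, 0.3310, 0.6550, 1.0000
Σ (Xₖ−Xₖ₋₁)(Yₖ+Yₖ₋₁) = (1/5)(0.0300+0.0000) + (1/5)(0.0710+0.0300) + (1/5)(0.3310+0.0710) + (1/5)(0.6550+0.3310) + (1/5)(1.0000+0.6550)
  = 0.0060 + 0.0202 + 0.0804 + 0.1972 + 0.3310 = 0.6348
G = 1 − 0.6348 = 0.3652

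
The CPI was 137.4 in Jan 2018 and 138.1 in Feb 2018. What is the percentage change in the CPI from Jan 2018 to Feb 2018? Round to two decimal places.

Change = (138.1 − 137.4) / 137.4 × 100
       = 0.7 / 137.4 × 100 = 0.5095%

0.51%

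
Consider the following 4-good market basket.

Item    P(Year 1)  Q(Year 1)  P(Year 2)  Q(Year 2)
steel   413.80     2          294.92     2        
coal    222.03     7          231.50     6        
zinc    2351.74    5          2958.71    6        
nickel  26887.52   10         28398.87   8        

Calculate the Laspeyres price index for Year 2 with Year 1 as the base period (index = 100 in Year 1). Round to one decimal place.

Laspeyres price index uses base-period quantities as weights.
ΣP(Year 2)·Q(Year 1) = 294.92×2 + 231.50×7 + 2958.71×5 + 28398.87×10 = 589.84 + 1620.5 + 14793.55 + 283988.7 = 300992.59
ΣP(Year 1)·Q(Year 1) = 413.80×2 + 222.03×7 + 2351.74×5 + 26887.52×10 = 827.6 + 1554.21 + 11758.7 + 268875.2 = 283015.71
Index = 300992.59 / 283015.71 × 100 = 106.3519

106.4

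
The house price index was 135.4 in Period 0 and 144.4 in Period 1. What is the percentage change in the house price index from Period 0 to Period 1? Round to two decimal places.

Change = (144.4 − 135.4) / 135.4 × 100
       = 9.0 / 135.4 × 100 = 6.6470%

6.65%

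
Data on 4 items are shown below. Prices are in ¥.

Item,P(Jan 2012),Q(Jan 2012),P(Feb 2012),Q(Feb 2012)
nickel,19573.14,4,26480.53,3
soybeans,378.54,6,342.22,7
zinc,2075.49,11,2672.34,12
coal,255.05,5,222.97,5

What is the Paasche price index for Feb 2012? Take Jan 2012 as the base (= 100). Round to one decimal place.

Paasche price index uses current-period quantities as weights.
ΣP(Feb 2012)·Q(Feb 2012) = 26480.53×3 + 342.22×7 + 2672.34×12 + 222.97×5 = 79441.59 + 2395.54 + 32068.08 + 1114.85 = 115020.06
ΣP(Jan 2012)·Q(Feb 2012) = 19573.14×3 + 378.54×7 + 2075.49×12 + 255.05×5 = 58719.42 + 2649.78 + 24905.88 + 1275.25 = 87550.33
Index = 115020.06 / 87550.33 × 100 = 131.3759

131.4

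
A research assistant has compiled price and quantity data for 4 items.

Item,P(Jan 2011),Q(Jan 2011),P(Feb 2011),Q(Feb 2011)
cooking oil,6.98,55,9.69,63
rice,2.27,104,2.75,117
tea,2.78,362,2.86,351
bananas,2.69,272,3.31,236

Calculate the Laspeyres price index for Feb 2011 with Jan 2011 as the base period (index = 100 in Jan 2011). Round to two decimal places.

Laspeyres price index uses base-period quantities as weights.
ΣP(Feb 2011)·Q(Jan 2011) = 9.69×55 + 2.75×104 + 2.86×362 + 3.31×272 = 532.95 + 286 + 1035.32 + 900.32 = 2754.59
ΣP(Jan 2011)·Q(Jan 2011) = 6.98×55 + 2.27×104 + 2.78×362 + 2.69×272 = 383.9 + 236.08 + 1006.36 + 731.68 = 2358.02
Index = 2754.59 / 2358.02 × 100 = 116.8179

116.82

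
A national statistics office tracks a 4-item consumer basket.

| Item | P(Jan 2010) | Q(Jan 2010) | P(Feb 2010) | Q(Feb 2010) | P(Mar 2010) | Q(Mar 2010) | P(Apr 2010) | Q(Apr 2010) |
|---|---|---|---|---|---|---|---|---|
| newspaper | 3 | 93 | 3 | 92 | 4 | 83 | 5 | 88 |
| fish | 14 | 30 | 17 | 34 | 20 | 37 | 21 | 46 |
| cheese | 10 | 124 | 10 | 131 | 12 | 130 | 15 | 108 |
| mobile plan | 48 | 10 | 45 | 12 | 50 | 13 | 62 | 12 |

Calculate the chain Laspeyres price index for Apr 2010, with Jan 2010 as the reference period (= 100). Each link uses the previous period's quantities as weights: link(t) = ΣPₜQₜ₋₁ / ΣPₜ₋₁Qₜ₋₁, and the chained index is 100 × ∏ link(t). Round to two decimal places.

146.80

Link Jan 2010→Feb 2010:
ΣP(Feb 2010)Q(Jan 2010) = 3×93 + 17×30 + 10×124 + 45×10 = 279 + 510 + 1240 + 450 = 2479
ΣP(Jan 2010)Q(Jan 2010) = 3×93 + 14×30 + 10×124 + 48×10 = 279 + 420 + 1240 + 480 = 2419
link = 2479/2419 = 1.024804
Link Feb 2010→Mar 2010:
ΣP(Mar 2010)Q(Feb 2010) = 4×92 + 20×34 + 12×131 + 50×12 = 368 + 680 + 1572 + 600 = 3220
ΣP(Feb 2010)Q(Feb 2010) = 3×92 + 17×34 + 10×131 + 45×12 = 276 + 578 + 1310 + 540 = 2704
link = 3220/2704 = 1.190828
Link Mar 2010→Apr 2010:
ΣP(Apr 2010)Q(Mar 2010) = 5×83 + 21×37 + 15×130 + 62×13 = 415 + 777 + 1950 + 806 = 3948
ΣP(Mar 2010)Q(Mar 2010) = 4×83 + 20×37 + 12×130 + 50×13 = 332 + 740 + 1560 + 650 = 3282
link = 3948/3282 = 1.202925
Chained index = 100 × 1.024804 × 1.190828 × 1.202925 = 146.8008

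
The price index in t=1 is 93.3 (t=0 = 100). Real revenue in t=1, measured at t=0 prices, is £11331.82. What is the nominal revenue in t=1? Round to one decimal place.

Nominal = Real × (Index/100) = 11331.82 × (93.3/100)
        = 11331.82 × 0.933 = 10572.5881

10572.6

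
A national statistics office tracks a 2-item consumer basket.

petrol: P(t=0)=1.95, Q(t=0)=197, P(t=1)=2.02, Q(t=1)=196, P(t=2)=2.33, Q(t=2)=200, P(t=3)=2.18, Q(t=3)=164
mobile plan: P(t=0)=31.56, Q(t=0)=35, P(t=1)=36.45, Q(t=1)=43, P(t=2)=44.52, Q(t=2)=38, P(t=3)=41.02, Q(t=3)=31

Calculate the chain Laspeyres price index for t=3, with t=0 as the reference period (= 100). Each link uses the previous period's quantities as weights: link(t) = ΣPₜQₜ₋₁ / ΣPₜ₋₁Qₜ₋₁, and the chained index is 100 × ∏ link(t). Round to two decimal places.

Link t=0→t=1:
ΣP(t=1)Q(t=0) = 2.02×197 + 36.45×35 = 397.94 + 1275.75 = 1673.69
ΣP(t=0)Q(t=0) = 1.95×197 + 31.56×35 = 384.15 + 1104.6 = 1488.75
link = 1673.69/1488.75 = 1.124225
Link t=1→t=2:
ΣP(t=2)Q(t=1) = 2.33×196 + 44.52×43 = 456.68 + 1914.36 = 2371.04
ΣP(t=1)Q(t=1) = 2.02×196 + 36.45×43 = 395.92 + 1567.35 = 1963.27
link = 2371.04/1963.27 = 1.207699
Link t=2→t=3:
ΣP(t=3)Q(t=2) = 2.18×200 + 41.02×38 = 436 + 1558.76 = 1994.76
ΣP(t=2)Q(t=2) = 2.33×200 + 44.52×38 = 466 + 1691.76 = 2157.76
link = 1994.76/2157.76 = 0.924459
Chained index = 100 × 1.124225 × 1.207699 × 0.924459 = 125.5162

125.52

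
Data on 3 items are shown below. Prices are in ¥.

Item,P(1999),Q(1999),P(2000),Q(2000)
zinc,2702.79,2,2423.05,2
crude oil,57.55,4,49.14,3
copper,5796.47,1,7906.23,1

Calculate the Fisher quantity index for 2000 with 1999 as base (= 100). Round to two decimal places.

Laspeyres component (base-period weights):
ΣP(1999)Q(2000) = 2702.79×2 + 57.55×3 + 5796.47×1 = 5405.58 + 172.65 + 5796.47 = 11374.7
ΣP(1999)Q(1999) = 2702.79×2 + 57.55×4 + 5796.47×1 = 5405.58 + 230.2 + 5796.47 = 11432.25
L = 11374.7 / 11432.25 × 100 = 99.4966
Paasche component (current-period weights):
ΣP(2000)Q(2000) = 2423.05×2 + 49.14×3 + 7906.23×1 = 4846.1 + 147.42 + 7906.23 = 12899.75
ΣP(2000)Q(1999) = 2423.05×2 + 49.14×4 + 7906.23×1 = 4846.1 + 196.56 + 7906.23 = 12948.89
P = 12899.75 / 12948.89 × 100 = 99.6205
Fisher = √(L × P) = √(99.4966 × 99.6205) = 99.5585

99.56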